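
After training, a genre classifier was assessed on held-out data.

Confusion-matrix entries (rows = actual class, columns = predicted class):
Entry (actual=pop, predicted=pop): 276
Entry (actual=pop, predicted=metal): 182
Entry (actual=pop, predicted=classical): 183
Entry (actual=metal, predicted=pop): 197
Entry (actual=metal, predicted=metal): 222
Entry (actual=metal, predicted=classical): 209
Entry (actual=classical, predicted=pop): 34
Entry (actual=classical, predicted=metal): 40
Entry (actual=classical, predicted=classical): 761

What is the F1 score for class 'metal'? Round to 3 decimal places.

0.414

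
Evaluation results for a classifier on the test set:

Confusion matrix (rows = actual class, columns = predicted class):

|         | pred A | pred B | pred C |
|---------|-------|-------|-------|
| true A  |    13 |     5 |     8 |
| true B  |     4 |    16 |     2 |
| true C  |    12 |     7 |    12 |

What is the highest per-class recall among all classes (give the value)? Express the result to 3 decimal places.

0.727

Per-class recall (TP/(TP+FN)):
  A: TP=13, FN=5+8=13 → 13/26 = 0.5000
  B: TP=16, FN=4+2=6 → 16/22 = 0.7273
  C: TP=12, FN=12+7=19 → 12/31 = 0.3871
Highest is class 'B' with recall = 0.727.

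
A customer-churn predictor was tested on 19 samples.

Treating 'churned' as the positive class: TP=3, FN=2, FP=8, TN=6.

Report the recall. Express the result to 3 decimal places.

0.600

Recall = TP/(TP+FN) = 3/(3+2) = 3/5 = 0.600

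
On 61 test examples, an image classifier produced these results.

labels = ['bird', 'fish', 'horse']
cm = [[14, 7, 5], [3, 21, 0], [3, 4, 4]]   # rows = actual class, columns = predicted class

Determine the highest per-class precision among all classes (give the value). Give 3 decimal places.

Per-class precision (TP/(TP+FP)):
  bird: TP=14, FP=3+3=6 → 14/20 = 0.7000
  fish: TP=21, FP=7+4=11 → 21/32 = 0.6563
  horse: TP=4, FP=5+0=5 → 4/9 = 0.4444
Highest is class 'bird' with precision = 0.700.

0.700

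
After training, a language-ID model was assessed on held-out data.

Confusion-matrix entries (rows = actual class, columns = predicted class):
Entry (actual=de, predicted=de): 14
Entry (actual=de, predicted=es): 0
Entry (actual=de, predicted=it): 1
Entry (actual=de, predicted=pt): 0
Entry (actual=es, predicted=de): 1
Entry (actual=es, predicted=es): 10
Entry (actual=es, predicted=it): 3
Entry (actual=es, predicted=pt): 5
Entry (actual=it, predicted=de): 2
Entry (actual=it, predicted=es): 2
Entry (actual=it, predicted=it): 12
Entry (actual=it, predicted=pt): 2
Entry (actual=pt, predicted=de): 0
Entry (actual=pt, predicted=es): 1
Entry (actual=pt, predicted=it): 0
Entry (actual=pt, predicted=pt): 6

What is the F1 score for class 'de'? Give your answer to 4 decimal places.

One-vs-rest for 'de': TP = diagonal; FP = other classes predicted 'de'; FN = 'de' predicted as other.
F1 score = 2·TP/(2·TP+FP+FN).
de: TP=14, FP=1+2+0=3, FN=0+1+0=1 → 28/32 = 0.87500

0.8750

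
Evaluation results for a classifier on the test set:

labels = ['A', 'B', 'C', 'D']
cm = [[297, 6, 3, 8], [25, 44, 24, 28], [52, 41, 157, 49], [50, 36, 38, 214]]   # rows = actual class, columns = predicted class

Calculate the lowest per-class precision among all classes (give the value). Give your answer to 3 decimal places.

Per-class precision (TP/(TP+FP)):
  A: TP=297, FP=25+52+50=127 → 297/424 = 0.7005
  B: TP=44, FP=6+41+36=83 → 44/127 = 0.3465
  C: TP=157, FP=3+24+38=65 → 157/222 = 0.7072
  D: TP=214, FP=8+28+49=85 → 214/299 = 0.7157
Lowest is class 'B' with precision = 0.346.

0.346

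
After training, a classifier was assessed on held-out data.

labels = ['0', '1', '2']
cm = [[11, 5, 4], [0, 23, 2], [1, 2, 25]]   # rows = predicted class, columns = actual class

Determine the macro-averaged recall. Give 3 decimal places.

Per-class recall (TP/(TP+FN)):
  0: TP=11, FN=0+1=1 → 11/12 = 0.9167
  1: TP=23, FN=5+2=7 → 23/30 = 0.7667
  2: TP=25, FN=4+2=6 → 25/31 = 0.8065
Macro-recall = mean = (0.9167 + 0.7667 + 0.8065) / 3 = 0.830

0.830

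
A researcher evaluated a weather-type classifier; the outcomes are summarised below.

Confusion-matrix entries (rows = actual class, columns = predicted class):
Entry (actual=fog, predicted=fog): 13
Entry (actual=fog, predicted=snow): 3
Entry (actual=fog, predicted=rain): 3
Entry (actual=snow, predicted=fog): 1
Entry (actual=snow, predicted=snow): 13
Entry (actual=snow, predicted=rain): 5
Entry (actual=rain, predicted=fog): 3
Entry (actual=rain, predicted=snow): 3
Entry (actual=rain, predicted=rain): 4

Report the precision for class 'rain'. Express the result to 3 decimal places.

0.333

Take TP from the diagonal, FP from the rest of the 'rain' prediction marginal, FN from the rest of the 'rain' actual marginal.
precision = TP/(TP+FP).
rain: TP=4, FP=3+5=8 → 4/12 = 0.3333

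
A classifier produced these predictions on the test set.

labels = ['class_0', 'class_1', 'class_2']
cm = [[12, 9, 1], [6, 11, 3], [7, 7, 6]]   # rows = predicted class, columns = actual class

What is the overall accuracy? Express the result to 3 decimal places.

Accuracy = trace / total = (12+11+6=29) / 62 = 29/62 = 0.468

0.468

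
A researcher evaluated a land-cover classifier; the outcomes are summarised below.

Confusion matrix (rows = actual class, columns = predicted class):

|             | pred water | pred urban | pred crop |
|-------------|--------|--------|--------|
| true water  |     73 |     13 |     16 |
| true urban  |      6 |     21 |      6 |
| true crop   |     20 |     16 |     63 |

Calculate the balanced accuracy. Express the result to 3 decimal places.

0.663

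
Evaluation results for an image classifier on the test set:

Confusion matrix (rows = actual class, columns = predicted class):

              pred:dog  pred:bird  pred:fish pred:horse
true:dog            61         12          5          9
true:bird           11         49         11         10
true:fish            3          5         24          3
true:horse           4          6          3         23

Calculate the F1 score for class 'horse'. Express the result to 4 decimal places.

Treat 'horse' as positive and all other classes as negative.
F1 score = 2·TP/(2·TP+FP+FN).
horse: TP=23, FP=9+10+3=22, FN=4+6+3=13 → 46/81 = 0.56790

0.5679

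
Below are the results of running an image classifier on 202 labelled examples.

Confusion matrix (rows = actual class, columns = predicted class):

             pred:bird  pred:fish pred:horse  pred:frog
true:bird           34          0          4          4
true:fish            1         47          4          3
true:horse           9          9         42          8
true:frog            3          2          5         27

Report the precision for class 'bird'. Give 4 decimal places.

0.7234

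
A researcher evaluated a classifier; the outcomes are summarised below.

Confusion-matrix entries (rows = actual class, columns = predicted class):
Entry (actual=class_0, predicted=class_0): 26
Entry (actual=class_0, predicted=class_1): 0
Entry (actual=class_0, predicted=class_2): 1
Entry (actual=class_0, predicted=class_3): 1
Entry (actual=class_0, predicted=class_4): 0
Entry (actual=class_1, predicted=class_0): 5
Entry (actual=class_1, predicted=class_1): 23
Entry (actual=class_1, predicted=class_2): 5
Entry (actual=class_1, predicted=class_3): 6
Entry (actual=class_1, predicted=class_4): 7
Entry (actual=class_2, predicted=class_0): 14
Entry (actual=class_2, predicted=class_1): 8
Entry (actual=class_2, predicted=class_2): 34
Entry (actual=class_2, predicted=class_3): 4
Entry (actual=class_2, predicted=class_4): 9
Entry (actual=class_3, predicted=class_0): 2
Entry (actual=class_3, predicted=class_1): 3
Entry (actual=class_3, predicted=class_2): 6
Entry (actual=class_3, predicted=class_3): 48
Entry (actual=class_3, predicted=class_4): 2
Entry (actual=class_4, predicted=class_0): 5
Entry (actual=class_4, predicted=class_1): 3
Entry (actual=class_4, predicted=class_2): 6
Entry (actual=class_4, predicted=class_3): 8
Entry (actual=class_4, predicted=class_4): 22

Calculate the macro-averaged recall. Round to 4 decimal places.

0.6416

Per-class recall (TP/(TP+FN)):
  class_0: TP=26, FN=0+1+1+0=2 → 26/28 = 0.92857
  class_1: TP=23, FN=5+5+6+7=23 → 23/46 = 0.50000
  class_2: TP=34, FN=14+8+4+9=35 → 34/69 = 0.49275
  class_3: TP=48, FN=2+3+6+2=13 → 48/61 = 0.78689
  class_4: TP=22, FN=5+3+6+8=22 → 22/44 = 0.50000
Macro-recall = mean = (0.92857 + 0.50000 + 0.49275 + 0.78689 + 0.50000) / 5 = 0.6416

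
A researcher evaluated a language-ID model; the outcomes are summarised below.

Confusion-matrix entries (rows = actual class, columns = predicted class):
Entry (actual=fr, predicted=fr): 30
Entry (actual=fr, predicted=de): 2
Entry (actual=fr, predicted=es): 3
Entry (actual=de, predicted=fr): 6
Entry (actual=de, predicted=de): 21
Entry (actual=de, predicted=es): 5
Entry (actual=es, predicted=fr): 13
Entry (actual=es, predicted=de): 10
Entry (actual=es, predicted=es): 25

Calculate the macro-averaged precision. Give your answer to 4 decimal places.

Per-class precision (TP/(TP+FP)):
  fr: TP=30, FP=6+13=19 → 30/49 = 0.61224
  de: TP=21, FP=2+10=12 → 21/33 = 0.63636
  es: TP=25, FP=3+5=8 → 25/33 = 0.75758
Macro-precision = mean = (0.61224 + 0.63636 + 0.75758) / 3 = 0.6687

0.6687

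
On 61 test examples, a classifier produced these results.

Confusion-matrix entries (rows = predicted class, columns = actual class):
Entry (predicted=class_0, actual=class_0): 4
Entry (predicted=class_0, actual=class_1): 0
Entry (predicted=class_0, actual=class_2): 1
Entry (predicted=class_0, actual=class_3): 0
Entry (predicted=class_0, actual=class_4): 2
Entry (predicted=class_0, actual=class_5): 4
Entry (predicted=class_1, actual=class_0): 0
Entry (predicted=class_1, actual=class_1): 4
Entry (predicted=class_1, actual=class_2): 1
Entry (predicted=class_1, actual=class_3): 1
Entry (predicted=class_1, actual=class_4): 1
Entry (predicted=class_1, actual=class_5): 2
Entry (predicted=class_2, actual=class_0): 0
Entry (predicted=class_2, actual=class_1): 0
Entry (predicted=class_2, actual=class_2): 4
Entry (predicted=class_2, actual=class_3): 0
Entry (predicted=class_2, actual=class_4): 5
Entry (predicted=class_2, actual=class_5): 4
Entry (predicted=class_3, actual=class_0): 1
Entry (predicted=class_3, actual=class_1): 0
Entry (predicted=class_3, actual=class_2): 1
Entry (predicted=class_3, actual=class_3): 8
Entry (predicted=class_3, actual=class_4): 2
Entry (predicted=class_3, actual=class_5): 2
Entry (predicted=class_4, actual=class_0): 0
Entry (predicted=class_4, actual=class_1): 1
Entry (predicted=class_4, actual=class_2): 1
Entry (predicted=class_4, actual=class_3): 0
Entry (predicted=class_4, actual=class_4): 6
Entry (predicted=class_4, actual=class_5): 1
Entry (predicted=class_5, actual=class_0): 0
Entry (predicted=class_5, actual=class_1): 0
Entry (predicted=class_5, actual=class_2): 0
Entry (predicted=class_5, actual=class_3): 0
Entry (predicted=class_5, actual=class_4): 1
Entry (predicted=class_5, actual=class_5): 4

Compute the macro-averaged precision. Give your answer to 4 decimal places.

0.5256

Per-class precision (TP/(TP+FP)):
  class_0: TP=4, FP=0+1+0+2+4=7 → 4/11 = 0.36364
  class_1: TP=4, FP=0+1+1+1+2=5 → 4/9 = 0.44444
  class_2: TP=4, FP=0+0+0+5+4=9 → 4/13 = 0.30769
  class_3: TP=8, FP=1+0+1+2+2=6 → 8/14 = 0.57143
  class_4: TP=6, FP=0+1+1+0+1=3 → 6/9 = 0.66667
  class_5: TP=4, FP=0+0+0+0+1=1 → 4/5 = 0.80000
Macro-precision = mean = (0.36364 + 0.44444 + 0.30769 + 0.57143 + 0.66667 + 0.80000) / 6 = 0.5256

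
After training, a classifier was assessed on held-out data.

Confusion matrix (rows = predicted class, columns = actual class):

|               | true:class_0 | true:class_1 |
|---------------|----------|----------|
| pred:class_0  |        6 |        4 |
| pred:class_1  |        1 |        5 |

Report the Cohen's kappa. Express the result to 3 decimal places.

0.394

Observed agreement pₒ = trace/N = 11/16 = 0.6875
Expected agreement pₑ = Σ (rowᵢ·colᵢ)/N² = (7·10 + 9·6)/16² = 0.4844
κ = (pₒ − pₑ)/(1 − pₑ) = (0.6875 − 0.4844)/(1 − 0.4844) = 0.394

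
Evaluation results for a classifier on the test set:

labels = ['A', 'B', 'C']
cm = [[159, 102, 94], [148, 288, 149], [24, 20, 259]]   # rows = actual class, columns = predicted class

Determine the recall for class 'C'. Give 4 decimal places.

Treat 'C' as positive and all other classes as negative.
recall = TP/(TP+FN).
C: TP=259, FN=24+20=44 → 259/303 = 0.85479

0.8548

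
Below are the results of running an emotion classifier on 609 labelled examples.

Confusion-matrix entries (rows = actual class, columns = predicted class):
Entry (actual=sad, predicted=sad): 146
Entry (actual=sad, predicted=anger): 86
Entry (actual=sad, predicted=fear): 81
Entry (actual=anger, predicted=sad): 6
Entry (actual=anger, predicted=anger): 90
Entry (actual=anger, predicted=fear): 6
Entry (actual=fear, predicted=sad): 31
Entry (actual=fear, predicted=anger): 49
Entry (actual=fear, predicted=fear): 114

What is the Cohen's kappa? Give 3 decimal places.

0.373

Observed agreement pₒ = trace/N = 350/609 = 0.5747
Expected agreement pₑ = Σ (rowᵢ·colᵢ)/N² = (313·183 + 102·225 + 194·201)/609² = 0.3215
κ = (pₒ − pₑ)/(1 − pₑ) = (0.5747 − 0.3215)/(1 − 0.3215) = 0.373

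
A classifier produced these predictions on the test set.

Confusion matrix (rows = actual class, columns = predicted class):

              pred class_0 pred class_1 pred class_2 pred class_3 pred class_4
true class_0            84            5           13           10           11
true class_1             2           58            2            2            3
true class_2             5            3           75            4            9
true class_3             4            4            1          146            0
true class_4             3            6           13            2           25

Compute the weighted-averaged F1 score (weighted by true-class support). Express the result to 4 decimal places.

Per-class F1 score (2·TP/(2·TP+FP+FN)):
  class_0: TP=84, FP=2+5+4+3=14, FN=5+13+10+11=39 → 168/221 = 0.76018
  class_1: TP=58, FP=5+3+4+6=18, FN=2+2+2+3=9 → 116/143 = 0.81119
  class_2: TP=75, FP=13+2+1+13=29, FN=5+3+4+9=21 → 150/200 = 0.75000
  class_3: TP=146, FP=10+2+4+2=18, FN=4+4+1+0=9 → 292/319 = 0.91536
  class_4: TP=25, FP=11+3+9+0=23, FN=3+6+13+2=24 → 50/97 = 0.51546
Weighted-F1 score = Σ (supportᵢ/N)·F1 scoreᵢ with N=490: (123/490)·0.76018 + (67/490)·0.81119 + (96/490)·0.75000 + (155/490)·0.91536 + (49/490)·0.51546 = 0.7898

0.7898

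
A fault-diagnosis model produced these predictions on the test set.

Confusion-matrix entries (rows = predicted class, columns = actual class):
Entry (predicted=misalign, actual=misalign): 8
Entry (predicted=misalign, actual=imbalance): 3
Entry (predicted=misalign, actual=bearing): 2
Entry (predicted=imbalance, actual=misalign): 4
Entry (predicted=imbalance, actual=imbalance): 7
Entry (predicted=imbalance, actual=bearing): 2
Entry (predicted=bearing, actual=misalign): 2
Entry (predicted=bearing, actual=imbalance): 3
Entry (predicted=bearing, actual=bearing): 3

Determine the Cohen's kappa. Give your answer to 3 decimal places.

Observed agreement pₒ = trace/N = 18/34 = 0.5294
Expected agreement pₑ = Σ (rowᵢ·colᵢ)/N² = (14·13 + 13·13 + 7·8)/34² = 0.3521
κ = (pₒ − pₑ)/(1 − pₑ) = (0.5294 − 0.3521)/(1 − 0.3521) = 0.274

0.274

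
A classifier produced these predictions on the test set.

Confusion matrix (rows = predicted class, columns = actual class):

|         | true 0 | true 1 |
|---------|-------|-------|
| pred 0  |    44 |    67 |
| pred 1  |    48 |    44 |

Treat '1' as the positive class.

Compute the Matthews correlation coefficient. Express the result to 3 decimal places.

-0.125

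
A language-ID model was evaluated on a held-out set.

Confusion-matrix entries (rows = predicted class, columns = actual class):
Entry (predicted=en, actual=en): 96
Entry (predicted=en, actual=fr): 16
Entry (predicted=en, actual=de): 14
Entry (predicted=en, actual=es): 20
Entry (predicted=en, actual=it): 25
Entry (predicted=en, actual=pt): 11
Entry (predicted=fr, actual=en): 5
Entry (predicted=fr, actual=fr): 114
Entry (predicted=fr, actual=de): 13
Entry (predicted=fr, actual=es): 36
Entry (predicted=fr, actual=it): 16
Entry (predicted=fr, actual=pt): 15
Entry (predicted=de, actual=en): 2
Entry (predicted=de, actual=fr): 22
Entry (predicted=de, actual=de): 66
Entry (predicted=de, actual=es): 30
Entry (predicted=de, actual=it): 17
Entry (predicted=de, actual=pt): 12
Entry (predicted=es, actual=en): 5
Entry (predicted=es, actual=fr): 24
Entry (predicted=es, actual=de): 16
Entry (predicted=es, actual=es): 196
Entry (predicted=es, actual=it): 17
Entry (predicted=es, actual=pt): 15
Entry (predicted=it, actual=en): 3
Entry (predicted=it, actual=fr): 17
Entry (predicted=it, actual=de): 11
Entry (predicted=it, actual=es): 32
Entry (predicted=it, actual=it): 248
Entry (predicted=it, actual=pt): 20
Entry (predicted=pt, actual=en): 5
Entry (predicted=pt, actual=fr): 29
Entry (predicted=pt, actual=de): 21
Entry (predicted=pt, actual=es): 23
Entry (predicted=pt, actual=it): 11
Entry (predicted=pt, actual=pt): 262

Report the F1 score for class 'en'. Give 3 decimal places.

One-vs-rest for 'en': TP = diagonal; FP = other classes predicted 'en'; FN = 'en' predicted as other.
F1 score = 2·TP/(2·TP+FP+FN).
en: TP=96, FP=16+14+20+25+11=86, FN=5+2+5+3+5=20 → 192/298 = 0.6443

0.644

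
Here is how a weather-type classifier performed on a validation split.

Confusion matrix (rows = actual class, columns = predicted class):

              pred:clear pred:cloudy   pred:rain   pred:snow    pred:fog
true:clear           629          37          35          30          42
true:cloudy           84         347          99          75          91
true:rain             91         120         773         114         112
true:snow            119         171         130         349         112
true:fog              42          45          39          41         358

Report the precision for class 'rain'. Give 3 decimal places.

0.718

Treat 'rain' as positive and all other classes as negative.
precision = TP/(TP+FP).
rain: TP=773, FP=35+99+130+39=303 → 773/1076 = 0.7184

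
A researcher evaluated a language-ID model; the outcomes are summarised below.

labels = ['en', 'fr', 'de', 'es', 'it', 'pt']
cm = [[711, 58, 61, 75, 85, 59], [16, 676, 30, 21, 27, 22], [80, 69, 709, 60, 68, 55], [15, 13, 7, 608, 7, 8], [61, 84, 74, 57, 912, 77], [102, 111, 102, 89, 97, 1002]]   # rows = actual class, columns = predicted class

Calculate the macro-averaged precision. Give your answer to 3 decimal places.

0.727

Per-class precision (TP/(TP+FP)):
  en: TP=711, FP=16+80+15+61+102=274 → 711/985 = 0.7218
  fr: TP=676, FP=58+69+13+84+111=335 → 676/1011 = 0.6686
  de: TP=709, FP=61+30+7+74+102=274 → 709/983 = 0.7213
  es: TP=608, FP=75+21+60+57+89=302 → 608/910 = 0.6681
  it: TP=912, FP=85+27+68+7+97=284 → 912/1196 = 0.7625
  pt: TP=1002, FP=59+22+55+8+77=221 → 1002/1223 = 0.8193
Macro-precision = mean = (0.7218 + 0.6686 + 0.7213 + 0.6681 + 0.7625 + 0.8193) / 6 = 0.727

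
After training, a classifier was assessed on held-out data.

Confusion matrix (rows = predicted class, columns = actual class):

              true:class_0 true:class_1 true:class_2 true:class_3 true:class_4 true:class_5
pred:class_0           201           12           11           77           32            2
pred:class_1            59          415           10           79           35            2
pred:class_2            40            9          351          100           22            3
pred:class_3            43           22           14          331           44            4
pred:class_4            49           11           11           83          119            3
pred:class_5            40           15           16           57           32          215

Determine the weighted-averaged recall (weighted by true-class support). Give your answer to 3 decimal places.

0.635

Per-class recall (TP/(TP+FN)):
  class_0: TP=201, FN=59+40+43+49+40=231 → 201/432 = 0.4653
  class_1: TP=415, FN=12+9+22+11+15=69 → 415/484 = 0.8574
  class_2: TP=351, FN=11+10+14+11+16=62 → 351/413 = 0.8499
  class_3: TP=331, FN=77+79+100+83+57=396 → 331/727 = 0.4553
  class_4: TP=119, FN=32+35+22+44+32=165 → 119/284 = 0.4190
  class_5: TP=215, FN=2+2+3+4+3=14 → 215/229 = 0.9389
Weighted-recall = Σ (supportᵢ/N)·recallᵢ with N=2569: (432/2569)·0.4653 + (484/2569)·0.8574 + (413/2569)·0.8499 + (727/2569)·0.4553 + (284/2569)·0.4190 + (229/2569)·0.9389 = 0.635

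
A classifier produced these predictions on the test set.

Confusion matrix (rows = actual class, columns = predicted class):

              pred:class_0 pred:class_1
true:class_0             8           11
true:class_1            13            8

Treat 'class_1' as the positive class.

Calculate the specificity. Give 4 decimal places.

0.4211

Specificity = TN/(TN+FP) = 8/(8+11) = 0.4211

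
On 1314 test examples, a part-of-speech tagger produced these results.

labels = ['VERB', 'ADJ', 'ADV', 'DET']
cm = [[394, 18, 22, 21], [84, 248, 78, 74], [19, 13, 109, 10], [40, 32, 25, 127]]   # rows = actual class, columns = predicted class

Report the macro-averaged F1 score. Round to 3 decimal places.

Per-class F1 score (2·TP/(2·TP+FP+FN)):
  VERB: TP=394, FP=84+19+40=143, FN=18+22+21=61 → 788/992 = 0.7944
  ADJ: TP=248, FP=18+13+32=63, FN=84+78+74=236 → 496/795 = 0.6239
  ADV: TP=109, FP=22+78+25=125, FN=19+13+10=42 → 218/385 = 0.5662
  DET: TP=127, FP=21+74+10=105, FN=40+32+25=97 → 254/456 = 0.5570
Macro-F1 score = mean = (0.7944 + 0.6239 + 0.5662 + 0.5570) / 4 = 0.635

0.635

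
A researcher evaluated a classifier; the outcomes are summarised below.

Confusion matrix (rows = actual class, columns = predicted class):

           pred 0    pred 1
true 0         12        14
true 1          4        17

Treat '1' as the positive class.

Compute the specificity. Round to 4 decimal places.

Specificity = TN/(TN+FP) = 12/(12+14) = 0.4615

0.4615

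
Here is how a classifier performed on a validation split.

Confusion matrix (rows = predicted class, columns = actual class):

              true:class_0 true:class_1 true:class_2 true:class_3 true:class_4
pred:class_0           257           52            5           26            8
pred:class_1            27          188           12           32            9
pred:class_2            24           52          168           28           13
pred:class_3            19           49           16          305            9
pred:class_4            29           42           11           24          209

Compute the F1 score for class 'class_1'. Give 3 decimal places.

Take TP from the diagonal, FP from the rest of the 'class_1' prediction marginal, FN from the rest of the 'class_1' actual marginal.
F1 score = 2·TP/(2·TP+FP+FN).
class_1: TP=188, FP=27+12+32+9=80, FN=52+52+49+42=195 → 376/651 = 0.5776

0.578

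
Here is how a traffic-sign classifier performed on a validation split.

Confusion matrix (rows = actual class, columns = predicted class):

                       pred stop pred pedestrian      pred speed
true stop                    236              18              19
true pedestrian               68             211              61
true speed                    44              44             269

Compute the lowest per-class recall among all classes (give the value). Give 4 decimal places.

0.6206

Per-class recall (TP/(TP+FN)):
  stop: TP=236, FN=18+19=37 → 236/273 = 0.86447
  pedestrian: TP=211, FN=68+61=129 → 211/340 = 0.62059
  speed: TP=269, FN=44+44=88 → 269/357 = 0.75350
Lowest is class 'pedestrian' with recall = 0.6206.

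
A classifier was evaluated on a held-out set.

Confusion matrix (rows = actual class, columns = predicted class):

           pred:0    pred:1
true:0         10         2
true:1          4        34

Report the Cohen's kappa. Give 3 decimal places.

0.689

Observed agreement pₒ = trace/N = 44/50 = 0.8800
Expected agreement pₑ = Σ (rowᵢ·colᵢ)/N² = (12·14 + 38·36)/50² = 0.6144
κ = (pₒ − pₑ)/(1 − pₑ) = (0.8800 − 0.6144)/(1 − 0.6144) = 0.689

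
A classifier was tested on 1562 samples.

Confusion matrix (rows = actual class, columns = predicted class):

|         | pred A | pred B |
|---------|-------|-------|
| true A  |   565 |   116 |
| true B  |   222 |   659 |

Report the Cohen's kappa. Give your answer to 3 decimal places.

Observed agreement pₒ = trace/N = 1224/1562 = 0.7836
Expected agreement pₑ = Σ (rowᵢ·colᵢ)/N² = (681·787 + 881·775)/1562² = 0.4995
κ = (pₒ − pₑ)/(1 − pₑ) = (0.7836 − 0.4995)/(1 − 0.4995) = 0.568

0.568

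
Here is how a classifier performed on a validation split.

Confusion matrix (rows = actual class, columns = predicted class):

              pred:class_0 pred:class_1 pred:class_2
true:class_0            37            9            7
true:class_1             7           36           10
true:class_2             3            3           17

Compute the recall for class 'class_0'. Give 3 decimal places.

0.698

Treat 'class_0' as positive and all other classes as negative.
recall = TP/(TP+FN).
class_0: TP=37, FN=9+7=16 → 37/53 = 0.6981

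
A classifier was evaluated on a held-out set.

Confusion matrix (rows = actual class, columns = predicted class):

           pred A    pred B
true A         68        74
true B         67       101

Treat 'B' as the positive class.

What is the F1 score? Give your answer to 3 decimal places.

0.589

Precision = TP/(TP+FP) = 101/175 = 0.5771
Recall = TP/(TP+FN) = 101/168 = 0.6012
F1 = 2·TP/(2·TP+FP+FN) = 202/343 = 0.589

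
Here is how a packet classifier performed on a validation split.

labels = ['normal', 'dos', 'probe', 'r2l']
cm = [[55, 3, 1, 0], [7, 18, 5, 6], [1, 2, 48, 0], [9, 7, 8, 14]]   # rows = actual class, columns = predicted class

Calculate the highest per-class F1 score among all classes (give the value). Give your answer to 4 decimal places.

Per-class F1 score (2·TP/(2·TP+FP+FN)):
  normal: TP=55, FP=7+1+9=17, FN=3+1+0=4 → 110/131 = 0.83969
  dos: TP=18, FP=3+2+7=12, FN=7+5+6=18 → 36/66 = 0.54545
  probe: TP=48, FP=1+5+8=14, FN=1+2+0=3 → 96/113 = 0.84956
  r2l: TP=14, FP=0+6+0=6, FN=9+7+8=24 → 28/58 = 0.48276
Highest is class 'probe' with F1 score = 0.8496.

0.8496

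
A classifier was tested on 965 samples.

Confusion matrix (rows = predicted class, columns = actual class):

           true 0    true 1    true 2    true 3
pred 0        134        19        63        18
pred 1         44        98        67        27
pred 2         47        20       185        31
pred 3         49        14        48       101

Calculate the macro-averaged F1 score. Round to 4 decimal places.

0.5315

Per-class F1 score (2·TP/(2·TP+FP+FN)):
  0: TP=134, FP=19+63+18=100, FN=44+47+49=140 → 268/508 = 0.52756
  1: TP=98, FP=44+67+27=138, FN=19+20+14=53 → 196/387 = 0.50646
  2: TP=185, FP=47+20+31=98, FN=63+67+48=178 → 370/646 = 0.57276
  3: TP=101, FP=49+14+48=111, FN=18+27+31=76 → 202/389 = 0.51928
Macro-F1 score = mean = (0.52756 + 0.50646 + 0.57276 + 0.51928) / 4 = 0.5315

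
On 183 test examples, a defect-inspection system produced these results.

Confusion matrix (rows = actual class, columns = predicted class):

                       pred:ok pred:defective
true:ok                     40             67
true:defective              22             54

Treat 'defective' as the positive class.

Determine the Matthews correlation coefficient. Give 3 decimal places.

MCC = (TP·TN − FP·FN) / √((TP+FP)(TP+FN)(TN+FP)(TN+FN))
Numerator = 54·40 − 67·22 = 686
Denominator = √(121·76·107·62) = √61006264 = 7810.6507
MCC = 686 / 7810.6507 = 0.088

0.088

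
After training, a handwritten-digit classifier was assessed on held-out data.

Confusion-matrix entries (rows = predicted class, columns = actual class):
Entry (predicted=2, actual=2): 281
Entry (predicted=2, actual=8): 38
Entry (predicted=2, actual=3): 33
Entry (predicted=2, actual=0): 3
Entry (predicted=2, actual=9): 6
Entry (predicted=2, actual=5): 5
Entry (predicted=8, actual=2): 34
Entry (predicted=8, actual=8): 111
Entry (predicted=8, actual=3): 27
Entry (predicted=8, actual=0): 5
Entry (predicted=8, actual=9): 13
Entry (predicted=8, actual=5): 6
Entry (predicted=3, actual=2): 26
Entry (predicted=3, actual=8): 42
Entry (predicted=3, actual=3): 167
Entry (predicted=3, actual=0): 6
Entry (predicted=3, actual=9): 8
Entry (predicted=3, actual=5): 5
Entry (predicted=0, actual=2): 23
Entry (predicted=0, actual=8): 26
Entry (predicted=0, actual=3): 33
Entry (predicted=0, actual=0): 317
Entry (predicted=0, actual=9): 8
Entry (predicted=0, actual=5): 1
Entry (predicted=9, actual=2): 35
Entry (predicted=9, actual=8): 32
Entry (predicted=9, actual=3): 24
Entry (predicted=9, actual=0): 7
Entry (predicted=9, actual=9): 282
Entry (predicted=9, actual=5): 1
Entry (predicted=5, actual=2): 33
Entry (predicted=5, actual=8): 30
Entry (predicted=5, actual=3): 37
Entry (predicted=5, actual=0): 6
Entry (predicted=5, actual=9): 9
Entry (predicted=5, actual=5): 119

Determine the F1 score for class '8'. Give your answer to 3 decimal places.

0.467

F1 score = 2·TP/(2·TP+FP+FN).
8: TP=111, FP=34+27+5+13+6=85, FN=38+42+26+32+30=168 → 222/475 = 0.4674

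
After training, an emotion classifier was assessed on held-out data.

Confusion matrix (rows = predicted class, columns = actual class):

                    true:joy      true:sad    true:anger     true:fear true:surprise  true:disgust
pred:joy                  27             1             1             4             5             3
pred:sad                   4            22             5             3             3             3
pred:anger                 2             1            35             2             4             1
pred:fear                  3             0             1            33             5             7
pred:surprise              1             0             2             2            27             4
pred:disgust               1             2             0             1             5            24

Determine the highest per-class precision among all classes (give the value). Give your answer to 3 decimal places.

0.778

Per-class precision (TP/(TP+FP)):
  joy: TP=27, FP=1+1+4+5+3=14 → 27/41 = 0.6585
  sad: TP=22, FP=4+5+3+3+3=18 → 22/40 = 0.5500
  anger: TP=35, FP=2+1+2+4+1=10 → 35/45 = 0.7778
  fear: TP=33, FP=3+0+1+5+7=16 → 33/49 = 0.6735
  surprise: TP=27, FP=1+0+2+2+4=9 → 27/36 = 0.7500
  disgust: TP=24, FP=1+2+0+1+5=9 → 24/33 = 0.7273
Highest is class 'anger' with precision = 0.778.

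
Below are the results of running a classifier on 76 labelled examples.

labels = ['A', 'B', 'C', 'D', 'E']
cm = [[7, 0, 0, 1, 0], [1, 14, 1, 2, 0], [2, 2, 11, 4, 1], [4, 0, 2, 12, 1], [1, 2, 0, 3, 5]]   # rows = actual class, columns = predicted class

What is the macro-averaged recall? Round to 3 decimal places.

Per-class recall (TP/(TP+FN)):
  A: TP=7, FN=0+0+1+0=1 → 7/8 = 0.8750
  B: TP=14, FN=1+1+2+0=4 → 14/18 = 0.7778
  C: TP=11, FN=2+2+4+1=9 → 11/20 = 0.5500
  D: TP=12, FN=4+0+2+1=7 → 12/19 = 0.6316
  E: TP=5, FN=1+2+0+3=6 → 5/11 = 0.4545
Macro-recall = mean = (0.8750 + 0.7778 + 0.5500 + 0.6316 + 0.4545) / 5 = 0.658

0.658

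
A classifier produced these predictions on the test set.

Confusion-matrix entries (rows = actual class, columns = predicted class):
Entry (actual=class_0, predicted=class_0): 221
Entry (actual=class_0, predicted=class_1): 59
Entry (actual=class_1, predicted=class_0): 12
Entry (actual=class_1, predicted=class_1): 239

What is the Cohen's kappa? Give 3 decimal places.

Observed agreement pₒ = trace/N = 460/531 = 0.8663
Expected agreement pₑ = Σ (rowᵢ·colᵢ)/N² = (280·233 + 251·298)/531² = 0.4967
κ = (pₒ − pₑ)/(1 − pₑ) = (0.8663 − 0.4967)/(1 − 0.4967) = 0.734

0.734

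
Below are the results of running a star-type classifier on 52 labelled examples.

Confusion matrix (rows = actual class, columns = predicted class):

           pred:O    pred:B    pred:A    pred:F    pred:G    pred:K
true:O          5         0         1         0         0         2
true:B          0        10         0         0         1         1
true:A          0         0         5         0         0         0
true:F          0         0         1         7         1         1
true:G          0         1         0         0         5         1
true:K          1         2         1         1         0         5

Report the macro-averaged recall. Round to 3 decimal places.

0.729

Per-class recall (TP/(TP+FN)):
  O: TP=5, FN=0+1+0+0+2=3 → 5/8 = 0.6250
  B: TP=10, FN=0+0+0+1+1=2 → 10/12 = 0.8333
  A: TP=5, FN=0+0+0+0+0=0 → 5/5 = 1.0000
  F: TP=7, FN=0+0+1+1+1=3 → 7/10 = 0.7000
  G: TP=5, FN=0+1+0+0+1=2 → 5/7 = 0.7143
  K: TP=5, FN=1+2+1+1+0=5 → 5/10 = 0.5000
Macro-recall = mean = (0.6250 + 0.8333 + 1.0000 + 0.7000 + 0.7143 + 0.5000) / 6 = 0.729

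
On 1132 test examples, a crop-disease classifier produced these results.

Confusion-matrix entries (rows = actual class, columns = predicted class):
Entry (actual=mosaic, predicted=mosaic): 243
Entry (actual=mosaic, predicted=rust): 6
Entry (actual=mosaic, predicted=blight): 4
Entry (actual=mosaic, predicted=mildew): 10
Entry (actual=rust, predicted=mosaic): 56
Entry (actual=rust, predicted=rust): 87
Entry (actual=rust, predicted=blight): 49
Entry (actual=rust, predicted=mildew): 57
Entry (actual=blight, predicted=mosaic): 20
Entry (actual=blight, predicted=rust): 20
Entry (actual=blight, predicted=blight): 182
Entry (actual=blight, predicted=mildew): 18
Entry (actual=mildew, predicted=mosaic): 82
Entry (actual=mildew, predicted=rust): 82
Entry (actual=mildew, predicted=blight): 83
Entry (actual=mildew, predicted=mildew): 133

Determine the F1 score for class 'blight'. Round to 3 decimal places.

0.652

Treat 'blight' as positive and all other classes as negative.
F1 score = 2·TP/(2·TP+FP+FN).
blight: TP=182, FP=4+49+83=136, FN=20+20+18=58 → 364/558 = 0.6523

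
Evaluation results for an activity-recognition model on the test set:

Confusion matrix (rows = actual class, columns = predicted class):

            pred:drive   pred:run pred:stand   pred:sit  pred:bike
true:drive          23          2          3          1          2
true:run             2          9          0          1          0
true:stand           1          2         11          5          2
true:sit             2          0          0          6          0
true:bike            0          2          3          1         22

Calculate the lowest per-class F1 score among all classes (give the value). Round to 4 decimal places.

Per-class F1 score (2·TP/(2·TP+FP+FN)):
  drive: TP=23, FP=2+1+2+0=5, FN=2+3+1+2=8 → 46/59 = 0.77966
  run: TP=9, FP=2+2+0+2=6, FN=2+0+1+0=3 → 18/27 = 0.66667
  stand: TP=11, FP=3+0+0+3=6, FN=1+2+5+2=10 → 22/38 = 0.57895
  sit: TP=6, FP=1+1+5+1=8, FN=2+0+0+0=2 → 12/22 = 0.54545
  bike: TP=22, FP=2+0+2+0=4, FN=0+2+3+1=6 → 44/54 = 0.81481
Lowest is class 'sit' with F1 score = 0.5455.

0.5455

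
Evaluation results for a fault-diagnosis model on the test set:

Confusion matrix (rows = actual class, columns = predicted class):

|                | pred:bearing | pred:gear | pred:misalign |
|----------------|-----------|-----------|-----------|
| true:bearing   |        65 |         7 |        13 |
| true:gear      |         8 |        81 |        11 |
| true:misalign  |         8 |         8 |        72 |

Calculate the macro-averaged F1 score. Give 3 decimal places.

0.797

Per-class F1 score (2·TP/(2·TP+FP+FN)):
  bearing: TP=65, FP=8+8=16, FN=7+13=20 → 130/166 = 0.7831
  gear: TP=81, FP=7+8=15, FN=8+11=19 → 162/196 = 0.8265
  misalign: TP=72, FP=13+11=24, FN=8+8=16 → 144/184 = 0.7826
Macro-F1 score = mean = (0.7831 + 0.8265 + 0.7826) / 3 = 0.797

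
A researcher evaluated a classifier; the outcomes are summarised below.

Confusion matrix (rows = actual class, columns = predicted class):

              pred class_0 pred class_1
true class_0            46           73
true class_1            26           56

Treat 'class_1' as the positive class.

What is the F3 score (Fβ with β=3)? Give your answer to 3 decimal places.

0.646

Fβ = (1+β²)·TP / ((1+β²)·TP + β²·FN + FP), with β²=9
= 10·56 / (10·56 + 9·26 + 73) = 0.646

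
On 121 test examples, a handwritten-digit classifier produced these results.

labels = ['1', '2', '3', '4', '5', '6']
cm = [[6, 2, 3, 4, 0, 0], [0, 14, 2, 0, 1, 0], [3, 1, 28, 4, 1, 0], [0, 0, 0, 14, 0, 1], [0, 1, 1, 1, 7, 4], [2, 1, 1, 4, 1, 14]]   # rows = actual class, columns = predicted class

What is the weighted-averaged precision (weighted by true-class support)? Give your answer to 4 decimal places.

0.7011

Per-class precision (TP/(TP+FP)):
  1: TP=6, FP=0+3+0+0+2=5 → 6/11 = 0.54545
  2: TP=14, FP=2+1+0+1+1=5 → 14/19 = 0.73684
  3: TP=28, FP=3+2+0+1+1=7 → 28/35 = 0.80000
  4: TP=14, FP=4+0+4+1+4=13 → 14/27 = 0.51852
  5: TP=7, FP=0+1+1+0+1=3 → 7/10 = 0.70000
  6: TP=14, FP=0+0+0+1+4=5 → 14/19 = 0.73684
Weighted-precision = Σ (supportᵢ/N)·precisionᵢ with N=121: (15/121)·0.54545 + (17/121)·0.73684 + (37/121)·0.80000 + (15/121)·0.51852 + (14/121)·0.70000 + (23/121)·0.73684 = 0.7011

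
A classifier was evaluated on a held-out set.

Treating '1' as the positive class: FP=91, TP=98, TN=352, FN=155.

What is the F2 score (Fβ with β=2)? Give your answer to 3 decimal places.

Fβ = (1+β²)·TP / ((1+β²)·TP + β²·FN + FP), with β²=4
= 5·98 / (5·98 + 4·155 + 91) = 0.408

0.408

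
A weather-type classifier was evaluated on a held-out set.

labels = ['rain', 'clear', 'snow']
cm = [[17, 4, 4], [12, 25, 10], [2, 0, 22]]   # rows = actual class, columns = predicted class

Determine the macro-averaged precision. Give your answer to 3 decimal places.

0.674

Per-class precision (TP/(TP+FP)):
  rain: TP=17, FP=12+2=14 → 17/31 = 0.5484
  clear: TP=25, FP=4+0=4 → 25/29 = 0.8621
  snow: TP=22, FP=4+10=14 → 22/36 = 0.6111
Macro-precision = mean = (0.5484 + 0.8621 + 0.6111) / 3 = 0.674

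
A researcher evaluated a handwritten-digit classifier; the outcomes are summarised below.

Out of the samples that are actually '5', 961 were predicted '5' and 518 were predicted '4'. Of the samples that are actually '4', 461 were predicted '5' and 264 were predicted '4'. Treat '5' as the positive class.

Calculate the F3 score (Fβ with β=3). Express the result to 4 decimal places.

0.6523

Fβ = (1+β²)·TP / ((1+β²)·TP + β²·FN + FP), with β²=9
= 10·961 / (10·961 + 9·518 + 461) = 0.6523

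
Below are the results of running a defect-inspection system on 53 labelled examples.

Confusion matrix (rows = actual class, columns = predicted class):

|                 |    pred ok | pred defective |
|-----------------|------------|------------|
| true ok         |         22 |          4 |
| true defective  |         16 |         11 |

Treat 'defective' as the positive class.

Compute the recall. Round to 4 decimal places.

Recall = TP/(TP+FN) = 11/(11+16) = 11/27 = 0.4074

0.4074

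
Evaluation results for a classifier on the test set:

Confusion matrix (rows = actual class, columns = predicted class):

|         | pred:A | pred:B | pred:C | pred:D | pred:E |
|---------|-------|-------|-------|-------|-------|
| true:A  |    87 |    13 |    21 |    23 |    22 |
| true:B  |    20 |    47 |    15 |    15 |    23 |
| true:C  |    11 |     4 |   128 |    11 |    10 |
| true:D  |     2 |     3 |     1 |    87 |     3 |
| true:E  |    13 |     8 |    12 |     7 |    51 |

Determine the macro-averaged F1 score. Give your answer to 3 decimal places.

Per-class F1 score (2·TP/(2·TP+FP+FN)):
  A: TP=87, FP=20+11+2+13=46, FN=13+21+23+22=79 → 174/299 = 0.5819
  B: TP=47, FP=13+4+3+8=28, FN=20+15+15+23=73 → 94/195 = 0.4821
  C: TP=128, FP=21+15+1+12=49, FN=11+4+11+10=36 → 256/341 = 0.7507
  D: TP=87, FP=23+15+11+7=56, FN=2+3+1+3=9 → 174/239 = 0.7280
  E: TP=51, FP=22+23+10+3=58, FN=13+8+12+7=40 → 102/200 = 0.5100
Macro-F1 score = mean = (0.5819 + 0.4821 + 0.7507 + 0.7280 + 0.5100) / 5 = 0.611

0.611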